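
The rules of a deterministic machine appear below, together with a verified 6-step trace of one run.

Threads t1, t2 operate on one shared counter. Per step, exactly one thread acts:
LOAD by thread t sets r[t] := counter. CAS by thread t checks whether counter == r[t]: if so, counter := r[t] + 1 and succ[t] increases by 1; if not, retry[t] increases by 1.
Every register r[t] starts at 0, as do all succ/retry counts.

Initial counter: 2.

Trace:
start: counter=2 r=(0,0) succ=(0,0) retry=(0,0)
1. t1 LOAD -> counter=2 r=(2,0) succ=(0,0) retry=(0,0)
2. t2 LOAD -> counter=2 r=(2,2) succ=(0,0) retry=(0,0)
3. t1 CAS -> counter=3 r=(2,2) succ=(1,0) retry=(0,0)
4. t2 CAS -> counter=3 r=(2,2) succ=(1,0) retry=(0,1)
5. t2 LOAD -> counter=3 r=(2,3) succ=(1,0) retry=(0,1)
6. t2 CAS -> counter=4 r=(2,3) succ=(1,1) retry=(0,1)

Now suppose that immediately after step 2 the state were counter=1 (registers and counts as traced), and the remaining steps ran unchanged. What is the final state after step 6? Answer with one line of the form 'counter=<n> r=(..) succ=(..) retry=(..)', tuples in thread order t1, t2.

state after step 2 := counter=1 r=(2,2) succ=(0,0) retry=(0,0)
3. t1 CAS -> counter=1 r=(2,2) succ=(0,0) retry=(1,0)
4. t2 CAS -> counter=1 r=(2,2) succ=(0,0) retry=(1,1)
5. t2 LOAD -> counter=1 r=(2,1) succ=(0,0) retry=(1,1)
6. t2 CAS -> counter=2 r=(2,1) succ=(0,1) retry=(1,1)

counter=2 r=(2,1) succ=(0,1) retry=(1,1)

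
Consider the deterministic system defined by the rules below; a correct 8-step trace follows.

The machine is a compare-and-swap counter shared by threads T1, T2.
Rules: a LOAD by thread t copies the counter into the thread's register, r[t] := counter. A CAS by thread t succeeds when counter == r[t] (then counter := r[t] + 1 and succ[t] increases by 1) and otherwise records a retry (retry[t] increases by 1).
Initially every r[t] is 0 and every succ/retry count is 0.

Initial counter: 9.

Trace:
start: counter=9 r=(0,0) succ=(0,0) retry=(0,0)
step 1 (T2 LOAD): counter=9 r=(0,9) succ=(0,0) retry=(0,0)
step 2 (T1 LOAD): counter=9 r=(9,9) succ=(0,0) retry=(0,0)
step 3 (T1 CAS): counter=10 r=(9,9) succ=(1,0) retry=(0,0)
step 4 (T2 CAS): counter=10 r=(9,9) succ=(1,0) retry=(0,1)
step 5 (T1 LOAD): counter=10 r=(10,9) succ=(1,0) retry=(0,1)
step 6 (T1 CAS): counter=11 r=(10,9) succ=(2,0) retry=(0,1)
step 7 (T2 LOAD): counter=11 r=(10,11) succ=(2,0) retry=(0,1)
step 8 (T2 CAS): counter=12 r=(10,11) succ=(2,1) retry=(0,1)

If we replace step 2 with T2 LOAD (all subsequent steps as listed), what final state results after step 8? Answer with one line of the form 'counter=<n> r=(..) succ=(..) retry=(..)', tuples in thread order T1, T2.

counter=12 r=(10,11) succ=(1,2) retry=(1,0)

(re-executing from step 2 with the substitution; state before step 2: counter=9 r=(0,9) succ=(0,0) retry=(0,0))
step 2 (T2 LOAD): counter=9 r=(0,9) succ=(0,0) retry=(0,0)
step 3 (T1 CAS): counter=9 r=(0,9) succ=(0,0) retry=(1,0)
step 4 (T2 CAS): counter=10 r=(0,9) succ=(0,1) retry=(1,0)
step 5 (T1 LOAD): counter=10 r=(10,9) succ=(0,1) retry=(1,0)
step 6 (T1 CAS): counter=11 r=(10,9) succ=(1,1) retry=(1,0)
step 7 (T2 LOAD): counter=11 r=(10,11) succ=(1,1) retry=(1,0)
step 8 (T2 CAS): counter=12 r=(10,11) succ=(1,2) retry=(1,0)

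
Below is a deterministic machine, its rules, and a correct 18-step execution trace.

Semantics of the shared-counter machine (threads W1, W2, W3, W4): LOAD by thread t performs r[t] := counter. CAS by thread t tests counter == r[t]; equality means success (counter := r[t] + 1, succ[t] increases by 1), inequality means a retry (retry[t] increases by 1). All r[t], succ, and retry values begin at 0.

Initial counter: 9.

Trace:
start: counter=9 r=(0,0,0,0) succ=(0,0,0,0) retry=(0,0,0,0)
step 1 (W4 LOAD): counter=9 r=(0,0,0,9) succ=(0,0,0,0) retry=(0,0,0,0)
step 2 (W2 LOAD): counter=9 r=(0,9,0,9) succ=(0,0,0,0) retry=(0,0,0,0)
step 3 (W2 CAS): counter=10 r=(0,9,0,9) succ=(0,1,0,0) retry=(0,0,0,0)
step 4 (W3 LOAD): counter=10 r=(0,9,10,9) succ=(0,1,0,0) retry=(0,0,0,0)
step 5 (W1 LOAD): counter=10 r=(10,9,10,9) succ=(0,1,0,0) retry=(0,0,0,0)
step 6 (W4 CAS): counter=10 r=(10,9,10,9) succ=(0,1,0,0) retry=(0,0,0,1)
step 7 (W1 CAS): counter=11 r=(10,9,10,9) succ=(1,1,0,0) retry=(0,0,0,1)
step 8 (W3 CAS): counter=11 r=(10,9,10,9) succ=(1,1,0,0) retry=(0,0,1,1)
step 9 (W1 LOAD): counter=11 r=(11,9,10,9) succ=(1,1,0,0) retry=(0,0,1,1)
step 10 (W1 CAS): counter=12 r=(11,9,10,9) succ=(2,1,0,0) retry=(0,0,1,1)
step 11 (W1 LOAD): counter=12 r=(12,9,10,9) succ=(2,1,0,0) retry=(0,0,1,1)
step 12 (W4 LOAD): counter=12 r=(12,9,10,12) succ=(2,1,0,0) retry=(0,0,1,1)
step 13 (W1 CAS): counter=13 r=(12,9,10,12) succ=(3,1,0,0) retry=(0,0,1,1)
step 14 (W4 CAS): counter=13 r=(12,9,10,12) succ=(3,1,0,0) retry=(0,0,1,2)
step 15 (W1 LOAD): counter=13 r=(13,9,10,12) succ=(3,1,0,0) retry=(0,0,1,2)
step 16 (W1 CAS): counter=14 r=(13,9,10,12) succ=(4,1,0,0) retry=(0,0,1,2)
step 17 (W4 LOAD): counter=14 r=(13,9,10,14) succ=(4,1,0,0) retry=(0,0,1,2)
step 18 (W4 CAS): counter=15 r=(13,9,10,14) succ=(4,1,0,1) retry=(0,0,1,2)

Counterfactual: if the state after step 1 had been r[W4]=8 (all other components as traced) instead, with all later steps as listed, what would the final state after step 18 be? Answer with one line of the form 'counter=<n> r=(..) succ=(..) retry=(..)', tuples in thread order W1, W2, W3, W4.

counter=15 r=(13,9,10,14) succ=(4,1,0,1) retry=(0,0,1,2)

state after step 1 := counter=9 r=(0,0,0,8) succ=(0,0,0,0) retry=(0,0,0,0)
step 2 (W2 LOAD): counter=9 r=(0,9,0,8) succ=(0,0,0,0) retry=(0,0,0,0)
step 3 (W2 CAS): counter=10 r=(0,9,0,8) succ=(0,1,0,0) retry=(0,0,0,0)
step 4 (W3 LOAD): counter=10 r=(0,9,10,8) succ=(0,1,0,0) retry=(0,0,0,0)
step 5 (W1 LOAD): counter=10 r=(10,9,10,8) succ=(0,1,0,0) retry=(0,0,0,0)
step 6 (W4 CAS): counter=10 r=(10,9,10,8) succ=(0,1,0,0) retry=(0,0,0,1)
step 7 (W1 CAS): counter=11 r=(10,9,10,8) succ=(1,1,0,0) retry=(0,0,0,1)
step 8 (W3 CAS): counter=11 r=(10,9,10,8) succ=(1,1,0,0) retry=(0,0,1,1)
step 9 (W1 LOAD): counter=11 r=(11,9,10,8) succ=(1,1,0,0) retry=(0,0,1,1)
step 10 (W1 CAS): counter=12 r=(11,9,10,8) succ=(2,1,0,0) retry=(0,0,1,1)
step 11 (W1 LOAD): counter=12 r=(12,9,10,8) succ=(2,1,0,0) retry=(0,0,1,1)
step 12 (W4 LOAD): counter=12 r=(12,9,10,12) succ=(2,1,0,0) retry=(0,0,1,1)
step 13 (W1 CAS): counter=13 r=(12,9,10,12) succ=(3,1,0,0) retry=(0,0,1,1)
step 14 (W4 CAS): counter=13 r=(12,9,10,12) succ=(3,1,0,0) retry=(0,0,1,2)
step 15 (W1 LOAD): counter=13 r=(13,9,10,12) succ=(3,1,0,0) retry=(0,0,1,2)
step 16 (W1 CAS): counter=14 r=(13,9,10,12) succ=(4,1,0,0) retry=(0,0,1,2)
step 17 (W4 LOAD): counter=14 r=(13,9,10,14) succ=(4,1,0,0) retry=(0,0,1,2)
step 18 (W4 CAS): counter=15 r=(13,9,10,14) succ=(4,1,0,1) retry=(0,0,1,2)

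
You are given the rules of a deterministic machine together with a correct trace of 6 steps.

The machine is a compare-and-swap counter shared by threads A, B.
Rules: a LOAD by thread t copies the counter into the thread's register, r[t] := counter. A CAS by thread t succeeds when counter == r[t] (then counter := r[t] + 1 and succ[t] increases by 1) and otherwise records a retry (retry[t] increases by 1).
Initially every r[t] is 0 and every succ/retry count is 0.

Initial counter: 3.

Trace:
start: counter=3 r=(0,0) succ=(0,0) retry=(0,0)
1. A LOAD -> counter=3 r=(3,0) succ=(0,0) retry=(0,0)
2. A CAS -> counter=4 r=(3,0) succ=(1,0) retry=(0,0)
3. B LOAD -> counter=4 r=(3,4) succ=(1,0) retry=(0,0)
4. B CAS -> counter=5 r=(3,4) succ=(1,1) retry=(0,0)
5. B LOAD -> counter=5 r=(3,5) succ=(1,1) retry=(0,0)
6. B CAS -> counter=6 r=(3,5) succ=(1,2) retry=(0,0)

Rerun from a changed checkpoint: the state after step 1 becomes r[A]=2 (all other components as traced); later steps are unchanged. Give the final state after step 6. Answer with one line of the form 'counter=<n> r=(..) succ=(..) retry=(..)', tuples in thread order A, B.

counter=5 r=(2,4) succ=(0,2) retry=(1,0)

state after step 1 := counter=3 r=(2,0) succ=(0,0) retry=(0,0)
2. A CAS -> counter=3 r=(2,0) succ=(0,0) retry=(1,0)
3. B LOAD -> counter=3 r=(2,3) succ=(0,0) retry=(1,0)
4. B CAS -> counter=4 r=(2,3) succ=(0,1) retry=(1,0)
5. B LOAD -> counter=4 r=(2,4) succ=(0,1) retry=(1,0)
6. B CAS -> counter=5 r=(2,4) succ=(0,2) retry=(1,0)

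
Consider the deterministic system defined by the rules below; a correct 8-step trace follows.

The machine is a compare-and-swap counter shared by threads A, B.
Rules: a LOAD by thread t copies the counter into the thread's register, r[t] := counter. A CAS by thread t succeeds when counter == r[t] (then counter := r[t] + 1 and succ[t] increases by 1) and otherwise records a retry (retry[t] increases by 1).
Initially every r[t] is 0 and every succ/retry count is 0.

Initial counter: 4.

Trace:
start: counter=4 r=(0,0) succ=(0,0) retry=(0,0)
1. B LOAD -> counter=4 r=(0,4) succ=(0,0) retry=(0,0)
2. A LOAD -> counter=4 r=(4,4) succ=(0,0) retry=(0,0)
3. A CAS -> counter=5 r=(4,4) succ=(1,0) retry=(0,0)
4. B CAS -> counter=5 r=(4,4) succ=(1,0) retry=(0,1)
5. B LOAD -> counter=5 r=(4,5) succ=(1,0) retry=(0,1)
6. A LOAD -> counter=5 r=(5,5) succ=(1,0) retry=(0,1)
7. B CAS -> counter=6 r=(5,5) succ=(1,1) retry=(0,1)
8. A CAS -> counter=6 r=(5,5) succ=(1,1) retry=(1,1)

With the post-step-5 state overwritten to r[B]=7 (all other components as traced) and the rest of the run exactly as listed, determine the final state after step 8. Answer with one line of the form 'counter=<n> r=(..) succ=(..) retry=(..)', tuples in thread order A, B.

state after step 5 := counter=5 r=(4,7) succ=(1,0) retry=(0,1)
6. A LOAD -> counter=5 r=(5,7) succ=(1,0) retry=(0,1)
7. B CAS -> counter=5 r=(5,7) succ=(1,0) retry=(0,2)
8. A CAS -> counter=6 r=(5,7) succ=(2,0) retry=(0,2)

counter=6 r=(5,7) succ=(2,0) retry=(0,2)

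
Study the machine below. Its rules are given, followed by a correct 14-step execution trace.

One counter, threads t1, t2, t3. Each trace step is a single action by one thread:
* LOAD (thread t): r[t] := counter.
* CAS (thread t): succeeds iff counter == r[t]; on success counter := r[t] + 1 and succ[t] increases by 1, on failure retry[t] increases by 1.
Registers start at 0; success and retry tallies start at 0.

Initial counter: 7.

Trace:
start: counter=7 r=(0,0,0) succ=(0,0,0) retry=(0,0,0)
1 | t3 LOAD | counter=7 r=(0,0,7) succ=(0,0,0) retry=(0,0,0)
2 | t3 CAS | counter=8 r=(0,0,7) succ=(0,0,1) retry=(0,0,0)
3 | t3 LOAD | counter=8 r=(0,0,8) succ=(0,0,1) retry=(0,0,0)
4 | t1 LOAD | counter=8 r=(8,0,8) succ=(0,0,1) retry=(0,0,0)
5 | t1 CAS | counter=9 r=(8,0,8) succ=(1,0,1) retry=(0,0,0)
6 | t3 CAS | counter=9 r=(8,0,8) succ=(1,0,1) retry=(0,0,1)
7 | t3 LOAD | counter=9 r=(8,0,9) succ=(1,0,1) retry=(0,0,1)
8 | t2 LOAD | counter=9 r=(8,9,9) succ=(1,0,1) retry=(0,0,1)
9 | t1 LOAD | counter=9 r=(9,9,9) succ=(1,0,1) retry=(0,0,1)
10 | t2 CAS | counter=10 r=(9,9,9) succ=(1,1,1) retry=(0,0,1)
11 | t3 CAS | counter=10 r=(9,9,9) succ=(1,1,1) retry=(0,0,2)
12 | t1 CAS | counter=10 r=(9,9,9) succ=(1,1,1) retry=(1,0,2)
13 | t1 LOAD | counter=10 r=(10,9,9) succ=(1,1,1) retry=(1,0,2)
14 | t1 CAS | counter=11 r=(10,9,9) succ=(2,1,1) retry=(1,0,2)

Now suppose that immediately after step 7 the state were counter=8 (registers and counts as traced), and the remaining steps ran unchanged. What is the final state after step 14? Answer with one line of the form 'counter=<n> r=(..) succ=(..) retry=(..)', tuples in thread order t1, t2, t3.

state after step 7 := counter=8 r=(8,0,9) succ=(1,0,1) retry=(0,0,1)
8 | t2 LOAD | counter=8 r=(8,8,9) succ=(1,0,1) retry=(0,0,1)
9 | t1 LOAD | counter=8 r=(8,8,9) succ=(1,0,1) retry=(0,0,1)
10 | t2 CAS | counter=9 r=(8,8,9) succ=(1,1,1) retry=(0,0,1)
11 | t3 CAS | counter=10 r=(8,8,9) succ=(1,1,2) retry=(0,0,1)
12 | t1 CAS | counter=10 r=(8,8,9) succ=(1,1,2) retry=(1,0,1)
13 | t1 LOAD | counter=10 r=(10,8,9) succ=(1,1,2) retry=(1,0,1)
14 | t1 CAS | counter=11 r=(10,8,9) succ=(2,1,2) retry=(1,0,1)

counter=11 r=(10,8,9) succ=(2,1,2) retry=(1,0,1)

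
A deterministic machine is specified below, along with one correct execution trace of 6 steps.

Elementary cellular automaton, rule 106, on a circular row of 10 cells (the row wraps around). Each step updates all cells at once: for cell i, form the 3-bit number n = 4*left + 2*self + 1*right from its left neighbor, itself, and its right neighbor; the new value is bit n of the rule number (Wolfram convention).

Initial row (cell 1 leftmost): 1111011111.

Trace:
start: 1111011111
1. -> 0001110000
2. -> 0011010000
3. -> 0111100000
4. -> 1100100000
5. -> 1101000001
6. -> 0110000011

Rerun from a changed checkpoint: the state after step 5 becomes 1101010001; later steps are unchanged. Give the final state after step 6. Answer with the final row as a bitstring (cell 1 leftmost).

0110100011

state after step 5 := 1101010001
6. -> 0110100011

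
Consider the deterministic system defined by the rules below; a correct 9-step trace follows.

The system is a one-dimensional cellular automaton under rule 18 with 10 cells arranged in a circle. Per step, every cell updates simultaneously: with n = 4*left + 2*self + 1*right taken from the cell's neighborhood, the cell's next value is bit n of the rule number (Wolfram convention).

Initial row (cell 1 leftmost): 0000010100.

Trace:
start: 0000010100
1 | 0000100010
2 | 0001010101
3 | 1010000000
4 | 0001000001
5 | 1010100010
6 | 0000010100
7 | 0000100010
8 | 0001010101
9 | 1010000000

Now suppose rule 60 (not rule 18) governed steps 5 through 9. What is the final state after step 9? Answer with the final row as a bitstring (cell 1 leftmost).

1000000111

(re-executing steps 5..9 under rule 60; state before step 5: 0001000001)
5 | 1001100001
6 | 0101010001
7 | 1111111001
8 | 0000000101
9 | 1000000111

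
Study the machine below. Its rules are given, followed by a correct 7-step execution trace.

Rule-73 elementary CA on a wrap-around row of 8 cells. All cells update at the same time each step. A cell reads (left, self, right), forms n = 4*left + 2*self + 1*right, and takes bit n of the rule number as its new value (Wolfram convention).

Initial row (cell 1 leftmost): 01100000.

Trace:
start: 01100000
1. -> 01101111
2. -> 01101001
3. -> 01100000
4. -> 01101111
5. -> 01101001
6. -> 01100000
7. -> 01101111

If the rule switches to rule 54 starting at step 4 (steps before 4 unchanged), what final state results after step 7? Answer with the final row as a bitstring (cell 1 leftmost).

00001001

(re-executing steps 4..7 under rule 54; state before step 4: 01100000)
4. -> 10010000
5. -> 11111001
6. -> 00000110
7. -> 00001001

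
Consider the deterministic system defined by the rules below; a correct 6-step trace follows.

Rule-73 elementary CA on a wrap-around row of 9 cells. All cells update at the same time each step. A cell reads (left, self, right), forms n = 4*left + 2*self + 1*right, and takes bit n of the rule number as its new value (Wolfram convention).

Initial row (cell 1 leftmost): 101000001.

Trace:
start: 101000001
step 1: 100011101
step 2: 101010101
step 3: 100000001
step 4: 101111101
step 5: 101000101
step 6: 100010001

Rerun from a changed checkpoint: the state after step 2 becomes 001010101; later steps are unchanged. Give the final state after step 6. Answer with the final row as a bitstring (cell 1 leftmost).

state after step 2 := 001010101
step 3: 000000000
step 4: 111111111
step 5: 000000000
step 6: 111111111

111111111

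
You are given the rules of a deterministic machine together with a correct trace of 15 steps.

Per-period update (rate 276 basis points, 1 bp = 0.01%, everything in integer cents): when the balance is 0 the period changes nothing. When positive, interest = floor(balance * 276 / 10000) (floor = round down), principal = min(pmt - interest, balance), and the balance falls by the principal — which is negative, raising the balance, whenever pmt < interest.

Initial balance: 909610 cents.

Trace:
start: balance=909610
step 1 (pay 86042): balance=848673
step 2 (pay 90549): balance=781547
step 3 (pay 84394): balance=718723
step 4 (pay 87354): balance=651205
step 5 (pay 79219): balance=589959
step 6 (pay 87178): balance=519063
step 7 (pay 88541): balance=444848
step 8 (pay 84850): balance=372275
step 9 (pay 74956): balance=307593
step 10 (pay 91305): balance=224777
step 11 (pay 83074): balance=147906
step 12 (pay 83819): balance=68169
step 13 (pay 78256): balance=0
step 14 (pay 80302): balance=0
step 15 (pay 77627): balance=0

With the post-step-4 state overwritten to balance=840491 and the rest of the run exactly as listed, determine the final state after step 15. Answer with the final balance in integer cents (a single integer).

86568

state after step 4 := balance=840491
step 5 (pay 79219): balance=784469
step 6 (pay 87178): balance=718942
step 7 (pay 88541): balance=650243
step 8 (pay 84850): balance=583339
step 9 (pay 74956): balance=524483
step 10 (pay 91305): balance=447653
step 11 (pay 83074): balance=376934
step 12 (pay 83819): balance=303518
step 13 (pay 78256): balance=233639
step 14 (pay 80302): balance=159785
step 15 (pay 77627): balance=86568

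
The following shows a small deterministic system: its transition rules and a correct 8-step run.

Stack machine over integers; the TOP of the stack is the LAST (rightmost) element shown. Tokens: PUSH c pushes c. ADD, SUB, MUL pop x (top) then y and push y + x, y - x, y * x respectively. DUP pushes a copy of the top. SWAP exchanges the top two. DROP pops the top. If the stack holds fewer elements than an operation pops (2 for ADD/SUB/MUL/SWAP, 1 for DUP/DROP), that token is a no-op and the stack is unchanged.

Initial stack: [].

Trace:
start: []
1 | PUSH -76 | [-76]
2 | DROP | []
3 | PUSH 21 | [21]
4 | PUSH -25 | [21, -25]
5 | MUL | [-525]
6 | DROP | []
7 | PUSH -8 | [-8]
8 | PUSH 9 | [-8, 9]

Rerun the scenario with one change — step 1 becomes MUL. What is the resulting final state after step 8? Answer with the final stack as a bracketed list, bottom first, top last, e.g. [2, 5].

(re-executing from step 1 with the substitution; state before step 1: [])
1 | MUL | []
2 | DROP | []
3 | PUSH 21 | [21]
4 | PUSH -25 | [21, -25]
5 | MUL | [-525]
6 | DROP | []
7 | PUSH -8 | [-8]
8 | PUSH 9 | [-8, 9]

[-8, 9]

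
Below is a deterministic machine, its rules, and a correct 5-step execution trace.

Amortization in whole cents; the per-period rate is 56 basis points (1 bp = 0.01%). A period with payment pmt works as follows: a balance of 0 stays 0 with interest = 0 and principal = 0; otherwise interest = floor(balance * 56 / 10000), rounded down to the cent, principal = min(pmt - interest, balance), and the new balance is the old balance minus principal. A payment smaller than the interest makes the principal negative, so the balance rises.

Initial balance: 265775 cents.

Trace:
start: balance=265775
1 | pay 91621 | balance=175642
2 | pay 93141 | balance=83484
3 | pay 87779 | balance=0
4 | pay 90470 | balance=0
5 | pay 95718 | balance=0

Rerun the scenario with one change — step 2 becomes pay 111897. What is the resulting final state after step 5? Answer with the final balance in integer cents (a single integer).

0

(re-executing from step 2 with the substitution; state before step 2: balance=175642)
2 | pay 111897 | balance=64728
3 | pay 87779 | balance=0
4 | pay 90470 | balance=0
5 | pay 95718 | balance=0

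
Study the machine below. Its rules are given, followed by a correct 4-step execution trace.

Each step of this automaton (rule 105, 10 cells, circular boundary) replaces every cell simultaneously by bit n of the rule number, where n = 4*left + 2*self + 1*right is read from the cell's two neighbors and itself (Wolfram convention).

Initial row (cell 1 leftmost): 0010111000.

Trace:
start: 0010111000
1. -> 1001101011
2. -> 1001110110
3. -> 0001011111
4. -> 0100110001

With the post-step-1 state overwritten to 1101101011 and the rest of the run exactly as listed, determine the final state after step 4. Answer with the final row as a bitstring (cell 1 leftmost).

state after step 1 := 1101101011
2. -> 0111110110
3. -> 0100011110
4. -> 0001010010

0001010010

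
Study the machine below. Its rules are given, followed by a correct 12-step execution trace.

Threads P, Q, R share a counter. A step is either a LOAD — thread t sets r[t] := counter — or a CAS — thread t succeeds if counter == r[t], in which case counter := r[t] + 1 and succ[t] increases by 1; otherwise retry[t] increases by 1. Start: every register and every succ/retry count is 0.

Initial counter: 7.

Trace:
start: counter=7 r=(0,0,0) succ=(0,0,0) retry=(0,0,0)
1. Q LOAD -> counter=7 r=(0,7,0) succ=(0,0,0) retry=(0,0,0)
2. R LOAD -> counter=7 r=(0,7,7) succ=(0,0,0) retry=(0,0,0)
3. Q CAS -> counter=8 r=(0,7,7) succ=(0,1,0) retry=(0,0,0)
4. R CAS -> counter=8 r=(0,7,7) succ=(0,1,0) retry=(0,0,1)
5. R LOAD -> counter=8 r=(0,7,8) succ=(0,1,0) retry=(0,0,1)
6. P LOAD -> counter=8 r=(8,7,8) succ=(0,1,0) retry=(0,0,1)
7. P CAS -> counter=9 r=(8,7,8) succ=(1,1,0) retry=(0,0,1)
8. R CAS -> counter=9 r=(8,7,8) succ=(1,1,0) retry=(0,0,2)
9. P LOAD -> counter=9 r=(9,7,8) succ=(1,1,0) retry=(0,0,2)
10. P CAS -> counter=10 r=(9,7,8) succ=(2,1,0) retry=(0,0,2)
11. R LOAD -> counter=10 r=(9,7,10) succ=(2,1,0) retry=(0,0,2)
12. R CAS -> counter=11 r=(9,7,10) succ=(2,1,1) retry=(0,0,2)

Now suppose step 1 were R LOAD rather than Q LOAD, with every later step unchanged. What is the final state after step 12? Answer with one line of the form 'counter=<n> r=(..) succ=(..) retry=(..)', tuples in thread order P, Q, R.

counter=11 r=(9,0,10) succ=(2,0,2) retry=(0,1,1)

(re-executing from step 1 with the substitution; state before step 1: counter=7 r=(0,0,0) succ=(0,0,0) retry=(0,0,0))
1. R LOAD -> counter=7 r=(0,0,7) succ=(0,0,0) retry=(0,0,0)
2. R LOAD -> counter=7 r=(0,0,7) succ=(0,0,0) retry=(0,0,0)
3. Q CAS -> counter=7 r=(0,0,7) succ=(0,0,0) retry=(0,1,0)
4. R CAS -> counter=8 r=(0,0,7) succ=(0,0,1) retry=(0,1,0)
5. R LOAD -> counter=8 r=(0,0,8) succ=(0,0,1) retry=(0,1,0)
6. P LOAD -> counter=8 r=(8,0,8) succ=(0,0,1) retry=(0,1,0)
7. P CAS -> counter=9 r=(8,0,8) succ=(1,0,1) retry=(0,1,0)
8. R CAS -> counter=9 r=(8,0,8) succ=(1,0,1) retry=(0,1,1)
9. P LOAD -> counter=9 r=(9,0,8) succ=(1,0,1) retry=(0,1,1)
10. P CAS -> counter=10 r=(9,0,8) succ=(2,0,1) retry=(0,1,1)
11. R LOAD -> counter=10 r=(9,0,10) succ=(2,0,1) retry=(0,1,1)
12. R CAS -> counter=11 r=(9,0,10) succ=(2,0,2) retry=(0,1,1)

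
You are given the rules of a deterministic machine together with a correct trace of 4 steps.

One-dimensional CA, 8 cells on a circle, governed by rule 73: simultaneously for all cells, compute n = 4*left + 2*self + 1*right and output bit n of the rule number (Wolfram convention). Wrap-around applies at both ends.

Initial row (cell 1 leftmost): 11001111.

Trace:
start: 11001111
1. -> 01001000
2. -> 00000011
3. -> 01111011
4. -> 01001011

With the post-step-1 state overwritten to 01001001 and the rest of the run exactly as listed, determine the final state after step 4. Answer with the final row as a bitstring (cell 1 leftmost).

00000000

state after step 1 := 01001001
2. -> 00000000
3. -> 11111111
4. -> 00000000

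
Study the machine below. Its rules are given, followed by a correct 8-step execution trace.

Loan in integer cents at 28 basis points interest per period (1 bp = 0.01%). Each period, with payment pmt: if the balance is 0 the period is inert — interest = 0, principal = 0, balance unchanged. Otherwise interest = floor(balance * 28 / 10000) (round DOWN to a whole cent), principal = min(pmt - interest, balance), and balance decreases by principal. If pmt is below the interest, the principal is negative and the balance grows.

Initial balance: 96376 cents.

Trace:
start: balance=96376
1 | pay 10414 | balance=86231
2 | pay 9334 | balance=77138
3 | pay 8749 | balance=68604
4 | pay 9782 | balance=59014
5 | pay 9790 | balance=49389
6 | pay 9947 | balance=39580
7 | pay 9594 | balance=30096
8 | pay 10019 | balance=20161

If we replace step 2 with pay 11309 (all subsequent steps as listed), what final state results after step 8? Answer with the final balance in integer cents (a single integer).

18152

(re-executing from step 2 with the substitution; state before step 2: balance=86231)
2 | pay 11309 | balance=75163
3 | pay 8749 | balance=66624
4 | pay 9782 | balance=57028
5 | pay 9790 | balance=47397
6 | pay 9947 | balance=37582
7 | pay 9594 | balance=28093
8 | pay 10019 | balance=18152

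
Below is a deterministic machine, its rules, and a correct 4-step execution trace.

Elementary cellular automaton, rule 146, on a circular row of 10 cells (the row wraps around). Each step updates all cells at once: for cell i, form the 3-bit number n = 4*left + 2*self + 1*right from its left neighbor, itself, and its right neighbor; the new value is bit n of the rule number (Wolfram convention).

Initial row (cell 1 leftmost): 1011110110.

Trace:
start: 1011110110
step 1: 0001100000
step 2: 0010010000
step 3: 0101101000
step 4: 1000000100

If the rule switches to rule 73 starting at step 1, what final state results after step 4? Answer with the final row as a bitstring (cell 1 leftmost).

1010010110

(re-executing steps 1..4 under rule 73; state before step 1: 1011110110)
step 1: 0010010110
step 2: 1000000110
step 3: 0011110110
step 4: 1010010110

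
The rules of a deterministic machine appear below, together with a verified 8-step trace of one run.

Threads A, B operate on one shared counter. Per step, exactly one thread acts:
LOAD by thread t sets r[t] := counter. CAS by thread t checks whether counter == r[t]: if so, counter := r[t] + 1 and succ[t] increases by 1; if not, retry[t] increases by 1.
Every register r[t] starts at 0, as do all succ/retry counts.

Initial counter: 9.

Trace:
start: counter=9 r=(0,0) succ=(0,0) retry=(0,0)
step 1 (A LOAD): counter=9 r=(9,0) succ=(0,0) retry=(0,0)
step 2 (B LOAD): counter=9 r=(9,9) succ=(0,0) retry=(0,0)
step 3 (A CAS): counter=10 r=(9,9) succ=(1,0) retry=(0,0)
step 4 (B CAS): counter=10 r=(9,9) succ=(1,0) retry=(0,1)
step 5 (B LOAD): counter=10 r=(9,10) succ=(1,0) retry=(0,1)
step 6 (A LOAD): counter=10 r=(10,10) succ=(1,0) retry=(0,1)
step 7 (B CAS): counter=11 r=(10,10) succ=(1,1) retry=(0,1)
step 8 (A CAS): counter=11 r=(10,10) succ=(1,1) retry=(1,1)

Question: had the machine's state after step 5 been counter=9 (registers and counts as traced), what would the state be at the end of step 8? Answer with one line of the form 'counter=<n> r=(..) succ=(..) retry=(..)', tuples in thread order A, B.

counter=10 r=(9,10) succ=(2,0) retry=(0,2)

state after step 5 := counter=9 r=(9,10) succ=(1,0) retry=(0,1)
step 6 (A LOAD): counter=9 r=(9,10) succ=(1,0) retry=(0,1)
step 7 (B CAS): counter=9 r=(9,10) succ=(1,0) retry=(0,2)
step 8 (A CAS): counter=10 r=(9,10) succ=(2,0) retry=(0,2)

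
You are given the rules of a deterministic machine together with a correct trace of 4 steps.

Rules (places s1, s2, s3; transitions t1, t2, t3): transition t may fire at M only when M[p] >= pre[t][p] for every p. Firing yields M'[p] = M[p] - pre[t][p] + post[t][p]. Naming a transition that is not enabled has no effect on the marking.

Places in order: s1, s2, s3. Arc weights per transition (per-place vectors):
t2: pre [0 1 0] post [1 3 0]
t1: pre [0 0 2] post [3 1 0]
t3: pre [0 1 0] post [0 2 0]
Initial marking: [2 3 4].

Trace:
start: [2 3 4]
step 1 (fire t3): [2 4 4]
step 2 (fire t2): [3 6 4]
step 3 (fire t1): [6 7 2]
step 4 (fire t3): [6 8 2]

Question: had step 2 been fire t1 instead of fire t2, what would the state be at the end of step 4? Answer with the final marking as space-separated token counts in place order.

(re-executing from step 2 with the substitution; state before step 2: [2 4 4])
step 2 (fire t1): [5 5 2]
step 3 (fire t1): [8 6 0]
step 4 (fire t3): [8 7 0]

8 7 0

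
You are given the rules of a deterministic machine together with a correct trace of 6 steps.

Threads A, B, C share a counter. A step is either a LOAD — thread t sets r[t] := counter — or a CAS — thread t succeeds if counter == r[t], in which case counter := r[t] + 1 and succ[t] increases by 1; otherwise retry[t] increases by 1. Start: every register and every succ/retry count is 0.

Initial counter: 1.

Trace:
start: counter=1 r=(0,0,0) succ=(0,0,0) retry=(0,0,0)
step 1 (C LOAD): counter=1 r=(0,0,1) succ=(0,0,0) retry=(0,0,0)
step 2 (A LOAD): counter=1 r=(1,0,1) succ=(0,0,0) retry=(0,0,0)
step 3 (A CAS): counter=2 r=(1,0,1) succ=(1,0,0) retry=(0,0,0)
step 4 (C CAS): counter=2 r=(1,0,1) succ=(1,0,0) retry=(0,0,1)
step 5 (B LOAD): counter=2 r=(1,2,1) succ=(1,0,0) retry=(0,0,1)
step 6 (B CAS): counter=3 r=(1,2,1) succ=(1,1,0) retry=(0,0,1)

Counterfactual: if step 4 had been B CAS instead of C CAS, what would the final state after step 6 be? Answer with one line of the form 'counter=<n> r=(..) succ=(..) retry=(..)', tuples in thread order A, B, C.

counter=3 r=(1,2,1) succ=(1,1,0) retry=(0,1,0)

(re-executing from step 4 with the substitution; state before step 4: counter=2 r=(1,0,1) succ=(1,0,0) retry=(0,0,0))
step 4 (B CAS): counter=2 r=(1,0,1) succ=(1,0,0) retry=(0,1,0)
step 5 (B LOAD): counter=2 r=(1,2,1) succ=(1,0,0) retry=(0,1,0)
step 6 (B CAS): counter=3 r=(1,2,1) succ=(1,1,0) retry=(0,1,0)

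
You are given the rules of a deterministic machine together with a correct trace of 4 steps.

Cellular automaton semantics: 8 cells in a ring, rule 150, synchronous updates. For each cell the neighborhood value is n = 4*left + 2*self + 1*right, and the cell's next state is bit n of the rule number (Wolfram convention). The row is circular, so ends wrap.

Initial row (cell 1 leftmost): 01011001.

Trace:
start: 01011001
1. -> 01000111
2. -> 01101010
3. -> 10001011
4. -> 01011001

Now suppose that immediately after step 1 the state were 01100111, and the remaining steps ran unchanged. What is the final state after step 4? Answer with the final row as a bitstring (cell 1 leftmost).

11110100

state after step 1 := 01100111
2. -> 00011010
3. -> 00100011
4. -> 11110100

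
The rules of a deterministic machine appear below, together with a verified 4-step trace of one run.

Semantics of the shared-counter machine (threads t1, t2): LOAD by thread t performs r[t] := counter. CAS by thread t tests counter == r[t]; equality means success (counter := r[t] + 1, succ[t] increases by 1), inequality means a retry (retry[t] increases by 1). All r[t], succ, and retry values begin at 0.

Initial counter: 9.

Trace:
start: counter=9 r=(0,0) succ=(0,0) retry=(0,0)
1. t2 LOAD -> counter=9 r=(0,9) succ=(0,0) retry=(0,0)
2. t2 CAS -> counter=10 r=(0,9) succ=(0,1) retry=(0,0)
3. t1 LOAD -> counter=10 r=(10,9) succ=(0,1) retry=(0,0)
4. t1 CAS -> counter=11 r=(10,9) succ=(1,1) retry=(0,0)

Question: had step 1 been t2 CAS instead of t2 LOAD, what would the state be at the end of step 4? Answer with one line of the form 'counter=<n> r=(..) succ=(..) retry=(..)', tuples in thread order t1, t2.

(re-executing from step 1 with the substitution; state before step 1: counter=9 r=(0,0) succ=(0,0) retry=(0,0))
1. t2 CAS -> counter=9 r=(0,0) succ=(0,0) retry=(0,1)
2. t2 CAS -> counter=9 r=(0,0) succ=(0,0) retry=(0,2)
3. t1 LOAD -> counter=9 r=(9,0) succ=(0,0) retry=(0,2)
4. t1 CAS -> counter=10 r=(9,0) succ=(1,0) retry=(0,2)

counter=10 r=(9,0) succ=(1,0) retry=(0,2)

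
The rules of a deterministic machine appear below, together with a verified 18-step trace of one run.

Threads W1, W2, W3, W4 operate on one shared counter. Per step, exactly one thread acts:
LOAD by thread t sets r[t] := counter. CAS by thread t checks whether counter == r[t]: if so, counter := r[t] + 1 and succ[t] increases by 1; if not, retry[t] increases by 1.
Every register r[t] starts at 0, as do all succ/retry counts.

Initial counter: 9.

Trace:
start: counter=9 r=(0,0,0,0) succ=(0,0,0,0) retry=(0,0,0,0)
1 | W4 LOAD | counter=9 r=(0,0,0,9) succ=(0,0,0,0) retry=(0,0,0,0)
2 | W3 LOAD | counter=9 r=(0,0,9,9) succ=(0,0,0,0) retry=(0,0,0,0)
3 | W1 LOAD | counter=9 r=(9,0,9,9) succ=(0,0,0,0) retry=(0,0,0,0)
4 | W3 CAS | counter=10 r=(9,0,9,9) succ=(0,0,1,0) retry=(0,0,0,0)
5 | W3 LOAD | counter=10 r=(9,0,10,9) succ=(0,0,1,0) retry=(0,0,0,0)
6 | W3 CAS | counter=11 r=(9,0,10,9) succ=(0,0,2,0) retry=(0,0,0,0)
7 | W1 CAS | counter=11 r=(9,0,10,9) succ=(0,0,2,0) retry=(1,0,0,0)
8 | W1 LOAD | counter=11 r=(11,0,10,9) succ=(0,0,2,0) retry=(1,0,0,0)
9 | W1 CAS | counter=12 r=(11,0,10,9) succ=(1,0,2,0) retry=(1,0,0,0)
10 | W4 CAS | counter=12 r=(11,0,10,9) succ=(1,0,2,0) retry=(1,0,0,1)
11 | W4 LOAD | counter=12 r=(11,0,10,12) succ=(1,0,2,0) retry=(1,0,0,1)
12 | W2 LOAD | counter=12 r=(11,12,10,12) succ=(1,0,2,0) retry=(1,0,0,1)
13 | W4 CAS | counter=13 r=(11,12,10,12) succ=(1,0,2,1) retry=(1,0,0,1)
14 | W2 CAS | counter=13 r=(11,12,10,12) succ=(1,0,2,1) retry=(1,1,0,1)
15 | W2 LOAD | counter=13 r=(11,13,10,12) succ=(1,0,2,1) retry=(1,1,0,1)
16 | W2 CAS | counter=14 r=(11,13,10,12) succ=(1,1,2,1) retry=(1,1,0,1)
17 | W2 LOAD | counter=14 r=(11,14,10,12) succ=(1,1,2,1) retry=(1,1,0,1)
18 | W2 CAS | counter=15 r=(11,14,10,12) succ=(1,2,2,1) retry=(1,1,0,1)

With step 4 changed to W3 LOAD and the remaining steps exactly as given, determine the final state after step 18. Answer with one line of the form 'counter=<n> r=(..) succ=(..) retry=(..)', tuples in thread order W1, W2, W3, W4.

(re-executing from step 4 with the substitution; state before step 4: counter=9 r=(9,0,9,9) succ=(0,0,0,0) retry=(0,0,0,0))
4 | W3 LOAD | counter=9 r=(9,0,9,9) succ=(0,0,0,0) retry=(0,0,0,0)
5 | W3 LOAD | counter=9 r=(9,0,9,9) succ=(0,0,0,0) retry=(0,0,0,0)
6 | W3 CAS | counter=10 r=(9,0,9,9) succ=(0,0,1,0) retry=(0,0,0,0)
7 | W1 CAS | counter=10 r=(9,0,9,9) succ=(0,0,1,0) retry=(1,0,0,0)
8 | W1 LOAD | counter=10 r=(10,0,9,9) succ=(0,0,1,0) retry=(1,0,0,0)
9 | W1 CAS | counter=11 r=(10,0,9,9) succ=(1,0,1,0) retry=(1,0,0,0)
10 | W4 CAS | counter=11 r=(10,0,9,9) succ=(1,0,1,0) retry=(1,0,0,1)
11 | W4 LOAD | counter=11 r=(10,0,9,11) succ=(1,0,1,0) retry=(1,0,0,1)
12 | W2 LOAD | counter=11 r=(10,11,9,11) succ=(1,0,1,0) retry=(1,0,0,1)
13 | W4 CAS | counter=12 r=(10,11,9,11) succ=(1,0,1,1) retry=(1,0,0,1)
14 | W2 CAS | counter=12 r=(10,11,9,11) succ=(1,0,1,1) retry=(1,1,0,1)
15 | W2 LOAD | counter=12 r=(10,12,9,11) succ=(1,0,1,1) retry=(1,1,0,1)
16 | W2 CAS | counter=13 r=(10,12,9,11) succ=(1,1,1,1) retry=(1,1,0,1)
17 | W2 LOAD | counter=13 r=(10,13,9,11) succ=(1,1,1,1) retry=(1,1,0,1)
18 | W2 CAS | counter=14 r=(10,13,9,11) succ=(1,2,1,1) retry=(1,1,0,1)

counter=14 r=(10,13,9,11) succ=(1,2,1,1) retry=(1,1,0,1)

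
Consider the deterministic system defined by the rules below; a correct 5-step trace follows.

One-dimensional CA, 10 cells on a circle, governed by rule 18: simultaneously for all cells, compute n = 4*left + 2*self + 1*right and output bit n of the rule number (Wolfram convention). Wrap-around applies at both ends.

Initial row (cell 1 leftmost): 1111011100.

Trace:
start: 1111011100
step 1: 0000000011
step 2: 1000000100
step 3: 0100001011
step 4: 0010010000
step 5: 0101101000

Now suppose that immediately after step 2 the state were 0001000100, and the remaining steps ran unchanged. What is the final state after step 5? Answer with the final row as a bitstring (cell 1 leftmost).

state after step 2 := 0001000100
step 3: 0010101010
step 4: 0100000001
step 5: 0010000010

0010000010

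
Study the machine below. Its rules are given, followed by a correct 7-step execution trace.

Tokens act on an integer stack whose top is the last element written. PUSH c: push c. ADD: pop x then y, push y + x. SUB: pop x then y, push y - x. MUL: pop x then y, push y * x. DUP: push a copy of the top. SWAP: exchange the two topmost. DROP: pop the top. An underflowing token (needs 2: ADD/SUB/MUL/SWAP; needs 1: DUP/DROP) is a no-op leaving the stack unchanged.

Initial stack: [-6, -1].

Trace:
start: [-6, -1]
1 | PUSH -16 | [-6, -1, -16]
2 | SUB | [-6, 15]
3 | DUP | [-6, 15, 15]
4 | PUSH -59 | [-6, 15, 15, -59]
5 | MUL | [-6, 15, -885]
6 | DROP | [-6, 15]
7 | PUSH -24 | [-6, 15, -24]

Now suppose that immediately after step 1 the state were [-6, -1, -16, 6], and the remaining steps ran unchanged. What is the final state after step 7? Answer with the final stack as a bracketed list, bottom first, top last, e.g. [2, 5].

[-6, -1, -22, -24]

state after step 1 := [-6, -1, -16, 6]
2 | SUB | [-6, -1, -22]
3 | DUP | [-6, -1, -22, -22]
4 | PUSH -59 | [-6, -1, -22, -22, -59]
5 | MUL | [-6, -1, -22, 1298]
6 | DROP | [-6, -1, -22]
7 | PUSH -24 | [-6, -1, -22, -24]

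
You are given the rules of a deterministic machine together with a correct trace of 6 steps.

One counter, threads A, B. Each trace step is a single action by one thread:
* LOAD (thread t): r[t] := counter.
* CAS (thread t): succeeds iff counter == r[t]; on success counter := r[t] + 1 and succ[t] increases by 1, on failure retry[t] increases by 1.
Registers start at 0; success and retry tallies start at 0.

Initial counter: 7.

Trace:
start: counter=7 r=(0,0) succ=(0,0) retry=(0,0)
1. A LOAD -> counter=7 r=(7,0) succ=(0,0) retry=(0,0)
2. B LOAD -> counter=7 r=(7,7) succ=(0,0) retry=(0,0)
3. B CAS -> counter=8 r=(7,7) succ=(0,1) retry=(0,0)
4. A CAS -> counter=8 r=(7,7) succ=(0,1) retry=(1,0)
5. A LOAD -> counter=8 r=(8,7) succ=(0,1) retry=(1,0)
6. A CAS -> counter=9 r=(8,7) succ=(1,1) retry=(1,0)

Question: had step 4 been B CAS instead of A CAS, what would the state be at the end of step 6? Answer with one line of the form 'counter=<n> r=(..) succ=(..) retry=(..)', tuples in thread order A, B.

counter=9 r=(8,7) succ=(1,1) retry=(0,1)

(re-executing from step 4 with the substitution; state before step 4: counter=8 r=(7,7) succ=(0,1) retry=(0,0))
4. B CAS -> counter=8 r=(7,7) succ=(0,1) retry=(0,1)
5. A LOAD -> counter=8 r=(8,7) succ=(0,1) retry=(0,1)
6. A CAS -> counter=9 r=(8,7) succ=(1,1) retry=(0,1)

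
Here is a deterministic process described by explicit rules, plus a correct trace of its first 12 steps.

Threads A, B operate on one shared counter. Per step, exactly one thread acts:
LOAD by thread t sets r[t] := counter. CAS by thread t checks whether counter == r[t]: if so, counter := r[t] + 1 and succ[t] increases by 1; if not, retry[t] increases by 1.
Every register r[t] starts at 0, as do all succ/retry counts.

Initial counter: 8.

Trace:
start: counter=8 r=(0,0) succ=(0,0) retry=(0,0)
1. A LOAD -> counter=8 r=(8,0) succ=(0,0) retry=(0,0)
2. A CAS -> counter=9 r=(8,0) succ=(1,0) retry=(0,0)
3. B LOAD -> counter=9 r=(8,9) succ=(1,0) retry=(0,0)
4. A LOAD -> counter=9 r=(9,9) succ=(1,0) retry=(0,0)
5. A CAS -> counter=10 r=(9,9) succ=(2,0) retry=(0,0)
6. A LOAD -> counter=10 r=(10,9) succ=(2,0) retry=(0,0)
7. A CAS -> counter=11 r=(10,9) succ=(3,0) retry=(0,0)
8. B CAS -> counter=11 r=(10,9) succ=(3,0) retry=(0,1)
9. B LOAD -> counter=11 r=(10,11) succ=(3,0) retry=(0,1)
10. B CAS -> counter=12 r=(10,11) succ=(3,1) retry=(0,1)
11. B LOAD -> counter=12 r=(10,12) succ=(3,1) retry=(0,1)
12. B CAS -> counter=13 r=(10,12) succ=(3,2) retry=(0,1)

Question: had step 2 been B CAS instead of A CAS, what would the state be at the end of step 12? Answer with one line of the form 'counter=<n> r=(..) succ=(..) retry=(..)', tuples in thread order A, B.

(re-executing from step 2 with the substitution; state before step 2: counter=8 r=(8,0) succ=(0,0) retry=(0,0))
2. B CAS -> counter=8 r=(8,0) succ=(0,0) retry=(0,1)
3. B LOAD -> counter=8 r=(8,8) succ=(0,0) retry=(0,1)
4. A LOAD -> counter=8 r=(8,8) succ=(0,0) retry=(0,1)
5. A CAS -> counter=9 r=(8,8) succ=(1,0) retry=(0,1)
6. A LOAD -> counter=9 r=(9,8) succ=(1,0) retry=(0,1)
7. A CAS -> counter=10 r=(9,8) succ=(2,0) retry=(0,1)
8. B CAS -> counter=10 r=(9,8) succ=(2,0) retry=(0,2)
9. B LOAD -> counter=10 r=(9,10) succ=(2,0) retry=(0,2)
10. B CAS -> counter=11 r=(9,10) succ=(2,1) retry=(0,2)
11. B LOAD -> counter=11 r=(9,11) succ=(2,1) retry=(0,2)
12. B CAS -> counter=12 r=(9,11) succ=(2,2) retry=(0,2)

counter=12 r=(9,11) succ=(2,2) retry=(0,2)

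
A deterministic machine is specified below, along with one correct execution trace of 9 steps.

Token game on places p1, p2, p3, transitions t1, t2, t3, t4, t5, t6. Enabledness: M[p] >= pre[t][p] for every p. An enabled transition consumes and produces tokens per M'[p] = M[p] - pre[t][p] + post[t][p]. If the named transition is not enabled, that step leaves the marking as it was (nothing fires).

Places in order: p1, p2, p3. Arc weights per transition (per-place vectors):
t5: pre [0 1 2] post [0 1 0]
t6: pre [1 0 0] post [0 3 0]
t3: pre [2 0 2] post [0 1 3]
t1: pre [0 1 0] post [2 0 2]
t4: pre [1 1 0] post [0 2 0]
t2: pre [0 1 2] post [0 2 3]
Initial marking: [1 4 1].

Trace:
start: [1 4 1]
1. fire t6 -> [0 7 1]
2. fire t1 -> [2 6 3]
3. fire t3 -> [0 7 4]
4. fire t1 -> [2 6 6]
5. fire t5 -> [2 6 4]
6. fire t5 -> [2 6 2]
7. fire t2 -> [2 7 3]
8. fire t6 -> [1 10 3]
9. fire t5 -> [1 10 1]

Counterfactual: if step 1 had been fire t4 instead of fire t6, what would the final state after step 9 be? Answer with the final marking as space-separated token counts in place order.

1 8 1

(re-executing from step 1 with the substitution; state before step 1: [1 4 1])
1. fire t4 -> [0 5 1]
2. fire t1 -> [2 4 3]
3. fire t3 -> [0 5 4]
4. fire t1 -> [2 4 6]
5. fire t5 -> [2 4 4]
6. fire t5 -> [2 4 2]
7. fire t2 -> [2 5 3]
8. fire t6 -> [1 8 3]
9. fire t5 -> [1 8 1]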